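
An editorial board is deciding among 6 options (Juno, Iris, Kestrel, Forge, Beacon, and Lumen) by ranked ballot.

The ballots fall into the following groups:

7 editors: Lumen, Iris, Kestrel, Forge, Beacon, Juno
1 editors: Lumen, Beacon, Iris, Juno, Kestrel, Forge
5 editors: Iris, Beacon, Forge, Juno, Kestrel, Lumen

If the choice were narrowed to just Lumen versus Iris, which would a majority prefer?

Ballots ranking Lumen above Iris: 7+1 = 8.
Ballots ranking Iris above Lumen: 5.
Lumen wins the head-to-head, 8–5.

Lumen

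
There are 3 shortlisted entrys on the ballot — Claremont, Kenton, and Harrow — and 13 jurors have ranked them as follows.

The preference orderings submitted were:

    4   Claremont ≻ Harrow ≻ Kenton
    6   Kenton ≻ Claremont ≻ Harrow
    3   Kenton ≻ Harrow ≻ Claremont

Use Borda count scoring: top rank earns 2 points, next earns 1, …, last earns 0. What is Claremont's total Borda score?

Borda scores:
  Claremont: 4·2 + 6·1 + 3·0 = 14
  Kenton: 4·0 + 6·2 + 3·2 = 18
  Harrow: 4·1 + 6·0 + 3·1 = 7

14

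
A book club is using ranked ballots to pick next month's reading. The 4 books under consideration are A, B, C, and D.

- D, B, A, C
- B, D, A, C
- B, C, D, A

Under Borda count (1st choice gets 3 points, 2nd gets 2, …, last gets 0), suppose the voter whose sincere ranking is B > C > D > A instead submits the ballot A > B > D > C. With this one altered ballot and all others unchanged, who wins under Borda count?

B

Borda totals with the altered ballot: A 5, B 7, C 0, D 6.
The winner is unchanged: still B.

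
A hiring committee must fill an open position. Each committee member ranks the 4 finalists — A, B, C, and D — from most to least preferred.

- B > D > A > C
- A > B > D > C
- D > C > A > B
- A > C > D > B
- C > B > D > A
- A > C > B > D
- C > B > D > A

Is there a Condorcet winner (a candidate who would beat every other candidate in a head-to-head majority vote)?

No

Head-to-head results (7 voters total):
A vs B: A wins 4–3.
A vs C: A wins 4–3.
A vs D: D wins 4–3.
B vs C: C wins 5–2.
B vs D: B wins 5–2.
C vs D: C wins 4–3.
No candidate beats all others: A beats B beats D beats A, a majority cycle.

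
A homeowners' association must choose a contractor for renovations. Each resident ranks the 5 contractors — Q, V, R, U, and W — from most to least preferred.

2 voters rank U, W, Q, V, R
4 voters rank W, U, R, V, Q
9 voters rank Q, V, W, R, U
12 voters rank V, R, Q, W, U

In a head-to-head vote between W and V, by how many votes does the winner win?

Ballots ranking W above V: 2+4 = 6.
Ballots ranking V above W: 9+12 = 21.
V wins 21–6, a margin of 15.

15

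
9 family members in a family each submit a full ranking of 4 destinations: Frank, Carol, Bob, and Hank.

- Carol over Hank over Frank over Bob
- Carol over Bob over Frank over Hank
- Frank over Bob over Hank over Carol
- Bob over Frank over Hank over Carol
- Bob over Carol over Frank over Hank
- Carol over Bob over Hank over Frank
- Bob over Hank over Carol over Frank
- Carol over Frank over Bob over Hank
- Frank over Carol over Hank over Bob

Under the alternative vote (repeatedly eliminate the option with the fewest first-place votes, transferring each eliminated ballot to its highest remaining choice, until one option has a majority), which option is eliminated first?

Hank

Round 1: Carol 4, Bob 3, Frank 2, Hank 0. Hank has the fewest and is eliminated.
Round 2: Carol 4, Bob 3, Frank 2. Frank has the fewest and is eliminated.
Round 3: Carol 5, Bob 4. Carol has a majority.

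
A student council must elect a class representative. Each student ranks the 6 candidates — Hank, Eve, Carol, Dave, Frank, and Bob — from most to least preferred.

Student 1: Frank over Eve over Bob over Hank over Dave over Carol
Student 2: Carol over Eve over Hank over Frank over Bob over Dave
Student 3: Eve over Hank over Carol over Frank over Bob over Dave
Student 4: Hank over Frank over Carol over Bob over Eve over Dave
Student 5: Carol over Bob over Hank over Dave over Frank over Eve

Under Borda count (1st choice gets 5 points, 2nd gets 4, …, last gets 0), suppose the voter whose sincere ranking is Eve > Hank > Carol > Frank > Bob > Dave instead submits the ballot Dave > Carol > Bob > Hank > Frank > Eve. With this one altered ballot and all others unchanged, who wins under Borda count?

Borda totals with the altered ballot: Hank 15, Eve 9, Carol 17, Dave 8, Frank 13, Bob 13.
The switch changes the winner from Hank to Carol.

Carol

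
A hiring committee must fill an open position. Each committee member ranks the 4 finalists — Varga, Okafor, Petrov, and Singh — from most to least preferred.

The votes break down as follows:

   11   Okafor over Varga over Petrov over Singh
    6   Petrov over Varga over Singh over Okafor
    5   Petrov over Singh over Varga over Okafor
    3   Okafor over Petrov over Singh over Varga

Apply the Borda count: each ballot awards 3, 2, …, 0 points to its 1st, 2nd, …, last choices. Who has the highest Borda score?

Borda scores:
  Varga: 11·2 + 6·2 + 5·1 + 3·0 = 39
  Okafor: 11·3 + 6·0 + 5·0 + 3·3 = 42
  Petrov: 11·1 + 6·3 + 5·3 + 3·2 = 50
  Singh: 11·0 + 6·1 + 5·2 + 3·1 = 19
Petrov has the highest total.

Petrov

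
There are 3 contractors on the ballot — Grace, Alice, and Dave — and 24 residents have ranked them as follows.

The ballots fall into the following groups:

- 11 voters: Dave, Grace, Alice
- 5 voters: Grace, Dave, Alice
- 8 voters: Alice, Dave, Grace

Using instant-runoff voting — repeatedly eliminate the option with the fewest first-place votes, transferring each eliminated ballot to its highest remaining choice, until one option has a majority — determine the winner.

Dave

Round 1: Dave 11, Alice 8, Grace 5. Grace has the fewest and is eliminated.
Round 2: Dave 16, Alice 8. Dave has a majority.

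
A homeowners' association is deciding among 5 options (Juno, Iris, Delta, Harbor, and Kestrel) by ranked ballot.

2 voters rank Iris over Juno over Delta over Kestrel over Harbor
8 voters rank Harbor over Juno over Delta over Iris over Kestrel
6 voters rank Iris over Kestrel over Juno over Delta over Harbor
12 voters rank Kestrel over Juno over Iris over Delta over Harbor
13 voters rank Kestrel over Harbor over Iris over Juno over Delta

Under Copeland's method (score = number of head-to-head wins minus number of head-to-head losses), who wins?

Pairwise results:
  Juno vs Iris: Iris wins 21–20.
  Juno vs Delta: Juno wins 41–0.
  Juno vs Harbor: Harbor wins 21–20.
  Juno vs Kestrel: Kestrel wins 31–10.
  Iris vs Delta: Iris wins 33–8.
  Iris vs Harbor: Harbor wins 21–20.
  Iris vs Kestrel: Kestrel wins 25–16.
  Delta vs Harbor: Harbor wins 21–20.
  Delta vs Kestrel: Kestrel wins 31–10.
  Harbor vs Kestrel: Kestrel wins 33–8.
Copeland scores (wins − losses):
  Juno: 1 − 3 = -2
  Iris: 2 − 2 = 0
  Delta: 0 − 4 = -4
  Harbor: 3 − 1 = 2
  Kestrel: 4 − 0 = 4
Kestrel has the best Copeland score.

Kestrel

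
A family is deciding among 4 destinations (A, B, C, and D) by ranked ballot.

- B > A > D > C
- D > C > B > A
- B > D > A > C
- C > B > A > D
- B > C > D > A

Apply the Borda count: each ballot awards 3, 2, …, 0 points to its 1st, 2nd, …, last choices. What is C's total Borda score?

Borda scores:
  A: 2 + 0 + 1 + 1 + 0 = 4
  B: 3 + 1 + 3 + 2 + 3 = 12
  C: 0 + 2 + 0 + 3 + 2 = 7
  D: 1 + 3 + 2 + 0 + 1 = 7

7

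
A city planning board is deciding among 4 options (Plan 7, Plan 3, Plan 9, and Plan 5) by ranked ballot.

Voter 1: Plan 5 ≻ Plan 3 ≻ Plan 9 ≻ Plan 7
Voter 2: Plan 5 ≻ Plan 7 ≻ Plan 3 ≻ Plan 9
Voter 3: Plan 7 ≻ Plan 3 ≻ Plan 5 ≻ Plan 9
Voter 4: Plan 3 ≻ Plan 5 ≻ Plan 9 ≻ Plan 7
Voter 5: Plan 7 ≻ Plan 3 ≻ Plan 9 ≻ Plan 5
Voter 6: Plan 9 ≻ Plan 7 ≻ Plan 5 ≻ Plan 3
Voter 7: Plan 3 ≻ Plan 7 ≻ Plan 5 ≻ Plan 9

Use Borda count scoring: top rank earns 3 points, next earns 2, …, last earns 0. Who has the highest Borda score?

Plan 3

Borda scores:
  Plan 7: 0 + 2 + 3 + 0 + 3 + 2 + 2 = 12
  Plan 3: 2 + 1 + 2 + 3 + 2 + 0 + 3 = 13
  Plan 9: 1 + 0 + 0 + 1 + 1 + 3 + 0 = 6
  Plan 5: 3 + 3 + 1 + 2 + 0 + 1 + 1 = 11
Plan 3 has the highest total.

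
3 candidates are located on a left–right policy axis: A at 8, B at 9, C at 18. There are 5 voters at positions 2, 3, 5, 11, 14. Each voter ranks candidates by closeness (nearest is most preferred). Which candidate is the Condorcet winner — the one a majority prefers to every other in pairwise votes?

A

With single-peaked preferences on a line, the Condorcet winner is the candidate closest to the median voter.
The median voter (position 5) is closest to A at 8.
Check: A vs C — voters closer to A: 4 of 5.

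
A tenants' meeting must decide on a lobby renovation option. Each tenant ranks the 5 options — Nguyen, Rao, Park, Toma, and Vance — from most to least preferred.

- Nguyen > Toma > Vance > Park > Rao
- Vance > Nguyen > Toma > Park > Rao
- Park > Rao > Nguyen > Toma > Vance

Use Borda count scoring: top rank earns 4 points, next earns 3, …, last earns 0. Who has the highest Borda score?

Borda scores:
  Nguyen: 4 + 3 + 2 = 9
  Rao: 0 + 0 + 3 = 3
  Park: 1 + 1 + 4 = 6
  Toma: 3 + 2 + 1 = 6
  Vance: 2 + 4 + 0 = 6
Nguyen has the highest total.

Nguyen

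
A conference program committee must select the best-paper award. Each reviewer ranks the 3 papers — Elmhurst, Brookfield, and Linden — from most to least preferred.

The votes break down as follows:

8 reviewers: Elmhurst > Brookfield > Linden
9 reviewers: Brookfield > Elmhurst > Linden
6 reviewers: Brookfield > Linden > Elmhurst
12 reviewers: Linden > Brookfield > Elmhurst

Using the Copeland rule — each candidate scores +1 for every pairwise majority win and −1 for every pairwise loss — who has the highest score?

Pairwise results:
  Elmhurst vs Brookfield: Brookfield wins 27–8.
  Elmhurst vs Linden: Linden wins 18–17.
  Brookfield vs Linden: Brookfield wins 23–12.
Copeland scores (wins − losses):
  Elmhurst: 0 − 2 = -2
  Brookfield: 2 − 0 = 2
  Linden: 1 − 1 = 0
Brookfield has the best Copeland score.

Brookfield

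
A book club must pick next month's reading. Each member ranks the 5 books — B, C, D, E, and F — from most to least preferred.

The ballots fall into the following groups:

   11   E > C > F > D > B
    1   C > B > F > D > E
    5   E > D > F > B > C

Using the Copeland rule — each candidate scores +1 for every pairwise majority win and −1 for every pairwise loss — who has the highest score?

E

Pairwise results:
  B vs C: C wins 12–5.
  B vs D: D wins 16–1.
  B vs E: E wins 16–1.
  B vs F: F wins 16–1.
  C vs D: C wins 12–5.
  C vs E: E wins 16–1.
  C vs F: C wins 12–5.
  D vs E: E wins 16–1.
  D vs F: F wins 12–5.
  E vs F: E wins 16–1.
Copeland scores (wins − losses):
  B: 0 − 4 = -4
  C: 3 − 1 = 2
  D: 1 − 3 = -2
  E: 4 − 0 = 4
  F: 2 − 2 = 0
E has the best Copeland score.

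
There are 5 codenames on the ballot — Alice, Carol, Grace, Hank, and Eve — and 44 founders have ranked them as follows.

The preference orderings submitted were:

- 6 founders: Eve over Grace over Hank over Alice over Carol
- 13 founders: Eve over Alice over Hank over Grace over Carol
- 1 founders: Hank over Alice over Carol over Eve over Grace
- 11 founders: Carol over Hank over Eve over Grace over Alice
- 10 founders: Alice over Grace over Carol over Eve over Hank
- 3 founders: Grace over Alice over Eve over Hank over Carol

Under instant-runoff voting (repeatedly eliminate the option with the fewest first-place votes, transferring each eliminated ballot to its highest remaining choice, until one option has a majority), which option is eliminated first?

Hank

Round 1: Eve 19, Carol 11, Alice 10, Grace 3, Hank 1. Hank has the fewest and is eliminated.
Round 2: Eve 19, Alice 11, Carol 11, Grace 3. Grace has the fewest and is eliminated.
Round 3: Eve 19, Alice 14, Carol 11. Carol has the fewest and is eliminated.
Round 4: Eve 30, Alice 14. Eve has a majority.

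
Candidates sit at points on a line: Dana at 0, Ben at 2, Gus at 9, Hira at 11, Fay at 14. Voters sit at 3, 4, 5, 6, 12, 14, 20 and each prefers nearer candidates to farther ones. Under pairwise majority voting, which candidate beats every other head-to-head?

Gus

With single-peaked preferences on a line, the Condorcet winner is the candidate closest to the median voter.
The median voter (position 6) is closest to Gus at 9.
Check: Gus vs Hira — voters closer to Gus: 4 of 7.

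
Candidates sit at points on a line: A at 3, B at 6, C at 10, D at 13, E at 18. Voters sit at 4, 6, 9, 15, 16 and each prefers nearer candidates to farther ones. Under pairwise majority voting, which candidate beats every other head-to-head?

With single-peaked preferences on a line, the Condorcet winner is the candidate closest to the median voter.
The median voter (position 9) is closest to C at 10.
Check: C vs E — voters closer to C: 3 of 5.

C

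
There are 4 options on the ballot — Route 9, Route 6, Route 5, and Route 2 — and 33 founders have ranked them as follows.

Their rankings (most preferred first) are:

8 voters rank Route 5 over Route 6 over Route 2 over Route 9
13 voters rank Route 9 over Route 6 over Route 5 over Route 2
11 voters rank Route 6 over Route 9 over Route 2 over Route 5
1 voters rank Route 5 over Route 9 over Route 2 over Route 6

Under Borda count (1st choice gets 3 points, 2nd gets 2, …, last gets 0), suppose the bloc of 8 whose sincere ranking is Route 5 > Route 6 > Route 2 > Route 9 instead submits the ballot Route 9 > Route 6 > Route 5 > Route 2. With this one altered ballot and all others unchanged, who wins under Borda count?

Route 9

Borda totals with the altered ballot: Route 9 87, Route 6 75, Route 5 24, Route 2 12.
The switch changes the winner from Route 6 to Route 9.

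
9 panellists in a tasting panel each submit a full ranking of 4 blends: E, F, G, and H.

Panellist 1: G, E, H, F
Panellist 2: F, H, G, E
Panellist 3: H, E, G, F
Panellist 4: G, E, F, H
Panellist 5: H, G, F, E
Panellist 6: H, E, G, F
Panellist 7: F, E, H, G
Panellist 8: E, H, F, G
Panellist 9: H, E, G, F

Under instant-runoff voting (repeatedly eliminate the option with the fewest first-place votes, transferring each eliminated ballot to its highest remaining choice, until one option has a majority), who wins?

H

Round 1: H 4, F 2, G 2, E 1. E has the fewest and is eliminated.
Round 2: H 5, F 2, G 2. H has a majority.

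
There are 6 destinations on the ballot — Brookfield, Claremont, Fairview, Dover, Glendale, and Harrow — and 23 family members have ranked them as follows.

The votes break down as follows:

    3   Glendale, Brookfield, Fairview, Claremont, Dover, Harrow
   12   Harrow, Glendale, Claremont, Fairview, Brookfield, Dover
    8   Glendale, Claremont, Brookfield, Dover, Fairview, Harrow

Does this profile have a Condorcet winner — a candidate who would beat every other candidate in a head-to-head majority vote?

Head-to-head results (23 voters total):
Brookfield vs Claremont: Claremont wins 20–3.
Brookfield vs Fairview: Fairview wins 12–11.
Brookfield vs Dover: Brookfield wins 23–0.
Brookfield vs Glendale: Glendale wins 23–0.
Brookfield vs Harrow: Harrow wins 12–11.
Claremont vs Fairview: Claremont wins 20–3.
Claremont vs Dover: Claremont wins 23–0.
Claremont vs Glendale: Glendale wins 23–0.
Claremont vs Harrow: Harrow wins 12–11.
Fairview vs Dover: Fairview wins 15–8.
Fairview vs Glendale: Glendale wins 23–0.
Fairview vs Harrow: Harrow wins 12–11.
Dover vs Glendale: Glendale wins 23–0.
Dover vs Harrow: Harrow wins 12–11.
Glendale vs Harrow: Harrow wins 12–11.
Harrow beats each rival — Brookfield (12–11), Claremont (12–11), Fairview (12–11), Dover (12–11), Glendale (12–11) — so Harrow is the Condorcet winner.

Yes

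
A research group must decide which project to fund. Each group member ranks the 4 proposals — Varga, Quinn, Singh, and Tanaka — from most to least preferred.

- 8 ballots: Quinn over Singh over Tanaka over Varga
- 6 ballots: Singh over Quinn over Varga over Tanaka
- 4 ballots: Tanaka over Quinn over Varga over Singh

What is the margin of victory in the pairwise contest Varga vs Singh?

10

Ballots ranking Varga above Singh: 4.
Ballots ranking Singh above Varga: 8+6 = 14.
Singh wins 14–4, a margin of 10.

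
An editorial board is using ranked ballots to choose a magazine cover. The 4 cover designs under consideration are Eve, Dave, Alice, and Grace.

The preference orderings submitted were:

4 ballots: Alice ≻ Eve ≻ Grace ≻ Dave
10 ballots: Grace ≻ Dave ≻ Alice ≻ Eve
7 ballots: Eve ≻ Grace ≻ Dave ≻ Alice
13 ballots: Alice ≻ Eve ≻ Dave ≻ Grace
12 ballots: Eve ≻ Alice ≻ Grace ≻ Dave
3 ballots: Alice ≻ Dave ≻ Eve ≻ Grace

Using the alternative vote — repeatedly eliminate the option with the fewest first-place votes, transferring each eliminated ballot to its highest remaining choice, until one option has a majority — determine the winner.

Round 1: Alice 20, Eve 19, Grace 10, Dave 0. Dave has the fewest and is eliminated.
Round 2: Alice 20, Eve 19, Grace 10. Grace has the fewest and is eliminated.
Round 3: Alice 30, Eve 19. Alice has a majority.

Alice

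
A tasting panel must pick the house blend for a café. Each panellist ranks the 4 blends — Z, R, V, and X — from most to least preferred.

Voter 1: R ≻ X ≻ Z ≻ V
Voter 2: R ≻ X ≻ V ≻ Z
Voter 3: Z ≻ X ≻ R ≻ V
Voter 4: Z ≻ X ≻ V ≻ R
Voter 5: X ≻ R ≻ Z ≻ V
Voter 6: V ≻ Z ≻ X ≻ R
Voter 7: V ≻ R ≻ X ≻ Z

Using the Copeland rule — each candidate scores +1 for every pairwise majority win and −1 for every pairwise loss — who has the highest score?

Pairwise results:
  Z vs R: R wins 4–3.
  Z vs V: Z wins 4–3.
  Z vs X: X wins 4–3.
  R vs V: R wins 4–3.
  R vs X: X wins 4–3.
  V vs X: X wins 5–2.
Copeland scores (wins − losses):
  Z: 1 − 2 = -1
  R: 2 − 1 = 1
  V: 0 − 3 = -3
  X: 3 − 0 = 3
X has the best Copeland score.

X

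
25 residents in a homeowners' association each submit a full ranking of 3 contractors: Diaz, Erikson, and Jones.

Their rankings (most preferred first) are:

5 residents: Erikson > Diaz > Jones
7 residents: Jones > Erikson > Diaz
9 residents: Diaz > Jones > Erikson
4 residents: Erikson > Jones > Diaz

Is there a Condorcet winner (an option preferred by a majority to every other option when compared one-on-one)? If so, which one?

Head-to-head results (25 voters total):
Diaz vs Erikson: Erikson wins 16–9.
Diaz vs Jones: Diaz wins 14–11.
Erikson vs Jones: Jones wins 16–9.
No candidate beats all others: Diaz beats Jones beats Erikson beats Diaz, a majority cycle.

No Condorcet winner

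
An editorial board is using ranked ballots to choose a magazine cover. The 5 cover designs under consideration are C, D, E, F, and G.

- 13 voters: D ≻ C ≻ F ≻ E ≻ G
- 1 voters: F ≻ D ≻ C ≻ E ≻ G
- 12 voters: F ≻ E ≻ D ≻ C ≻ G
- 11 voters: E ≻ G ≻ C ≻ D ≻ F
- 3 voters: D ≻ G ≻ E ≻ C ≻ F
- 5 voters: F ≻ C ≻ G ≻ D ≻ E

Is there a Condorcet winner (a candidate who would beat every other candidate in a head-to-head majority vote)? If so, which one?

There is no Condorcet winner

Head-to-head results (45 voters total):
C vs D: D wins 29–16.
C vs E: E wins 26–19.
C vs F: C wins 27–18.
C vs G: C wins 31–14.
D vs E: E wins 23–22.
D vs F: D wins 27–18.
D vs G: D wins 29–16.
E vs F: F wins 31–14.
E vs G: E wins 37–8.
F vs G: F wins 31–14.
No candidate beats all others: C beats F beats E beats C, a majority cycle.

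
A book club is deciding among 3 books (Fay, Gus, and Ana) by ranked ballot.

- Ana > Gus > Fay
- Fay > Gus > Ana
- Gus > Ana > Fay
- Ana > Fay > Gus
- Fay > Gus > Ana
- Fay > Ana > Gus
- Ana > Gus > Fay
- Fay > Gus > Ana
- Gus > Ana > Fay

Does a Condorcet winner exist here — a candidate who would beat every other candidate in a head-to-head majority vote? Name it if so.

Head-to-head results (9 voters total):
Fay vs Gus: Fay wins 5–4.
Fay vs Ana: Ana wins 5–4.
Gus vs Ana: Gus wins 5–4.
No candidate beats all others: Fay beats Gus beats Ana beats Fay, a majority cycle.

No Condorcet winner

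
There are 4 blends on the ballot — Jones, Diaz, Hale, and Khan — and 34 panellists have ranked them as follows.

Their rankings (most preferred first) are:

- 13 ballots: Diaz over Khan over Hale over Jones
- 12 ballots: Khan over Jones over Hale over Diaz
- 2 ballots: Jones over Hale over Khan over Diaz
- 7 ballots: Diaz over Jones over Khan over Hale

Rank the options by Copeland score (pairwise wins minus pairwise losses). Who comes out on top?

Diaz

Pairwise results:
  Jones vs Diaz: Diaz wins 20–14.
  Jones vs Hale: Jones wins 21–13.
  Jones vs Khan: Khan wins 25–9.
  Diaz vs Hale: Diaz wins 20–14.
  Diaz vs Khan: Diaz wins 20–14.
  Hale vs Khan: Khan wins 32–2.
Copeland scores (wins − losses):
  Jones: 1 − 2 = -1
  Diaz: 3 − 0 = 3
  Hale: 0 − 3 = -3
  Khan: 2 − 1 = 1
Diaz has the best Copeland score.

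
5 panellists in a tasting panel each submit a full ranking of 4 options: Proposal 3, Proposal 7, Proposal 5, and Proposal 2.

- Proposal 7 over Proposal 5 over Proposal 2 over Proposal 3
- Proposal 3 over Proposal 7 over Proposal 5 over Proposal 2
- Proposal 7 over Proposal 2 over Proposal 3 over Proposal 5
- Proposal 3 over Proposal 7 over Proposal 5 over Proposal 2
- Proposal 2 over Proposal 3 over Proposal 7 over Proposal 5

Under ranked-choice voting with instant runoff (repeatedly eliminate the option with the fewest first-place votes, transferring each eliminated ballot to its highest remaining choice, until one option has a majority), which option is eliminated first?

Proposal 5

Round 1: Proposal 3 2, Proposal 7 2, Proposal 2 1, Proposal 5 0. Proposal 5 has the fewest and is eliminated.
Round 2: Proposal 3 2, Proposal 7 2, Proposal 2 1. Proposal 2 has the fewest and is eliminated.
Round 3: Proposal 3 3, Proposal 7 2. Proposal 3 has a majority.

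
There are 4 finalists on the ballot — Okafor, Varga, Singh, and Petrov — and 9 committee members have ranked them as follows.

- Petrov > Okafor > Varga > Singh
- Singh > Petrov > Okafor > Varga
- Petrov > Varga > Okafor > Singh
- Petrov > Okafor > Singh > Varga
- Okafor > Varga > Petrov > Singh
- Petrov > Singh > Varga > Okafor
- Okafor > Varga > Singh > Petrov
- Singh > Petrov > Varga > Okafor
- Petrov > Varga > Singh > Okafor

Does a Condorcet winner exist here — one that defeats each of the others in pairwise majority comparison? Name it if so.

Head-to-head results (9 voters total):
Okafor vs Varga: Okafor wins 5–4.
Okafor vs Singh: Okafor wins 5–4.
Okafor vs Petrov: Petrov wins 7–2.
Varga vs Singh: Varga wins 5–4.
Varga vs Petrov: Petrov wins 7–2.
Singh vs Petrov: Petrov wins 6–3.
Petrov beats each rival — Okafor (7–2), Varga (7–2), Singh (6–3) — so Petrov is the Condorcet winner.

Petrov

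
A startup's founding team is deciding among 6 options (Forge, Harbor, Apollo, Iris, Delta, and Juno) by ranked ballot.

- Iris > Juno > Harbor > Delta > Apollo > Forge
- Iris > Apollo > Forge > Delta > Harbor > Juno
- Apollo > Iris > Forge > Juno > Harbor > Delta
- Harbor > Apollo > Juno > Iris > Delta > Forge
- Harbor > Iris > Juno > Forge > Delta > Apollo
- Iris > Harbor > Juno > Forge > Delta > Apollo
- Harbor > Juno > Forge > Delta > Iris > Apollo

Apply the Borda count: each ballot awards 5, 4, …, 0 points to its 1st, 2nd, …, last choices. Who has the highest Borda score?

Iris

Borda scores:
  Forge: 0 + 3 + 3 + 0 + 2 + 2 + 3 = 13
  Harbor: 3 + 1 + 1 + 5 + 5 + 4 + 5 = 24
  Apollo: 1 + 4 + 5 + 4 + 0 + 0 + 0 = 14
  Iris: 5 + 5 + 4 + 2 + 4 + 5 + 1 = 26
  Delta: 2 + 2 + 0 + 1 + 1 + 1 + 2 = 9
  Juno: 4 + 0 + 2 + 3 + 3 + 3 + 4 = 19
Iris has the highest total.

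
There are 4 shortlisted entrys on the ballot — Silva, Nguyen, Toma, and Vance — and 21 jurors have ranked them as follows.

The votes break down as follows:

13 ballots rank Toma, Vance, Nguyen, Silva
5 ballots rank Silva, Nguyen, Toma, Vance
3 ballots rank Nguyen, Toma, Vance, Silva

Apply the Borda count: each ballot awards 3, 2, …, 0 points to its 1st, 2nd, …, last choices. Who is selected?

Borda scores:
  Silva: 13·0 + 5·3 + 3·0 = 15
  Nguyen: 13·1 + 5·2 + 3·3 = 32
  Toma: 13·3 + 5·1 + 3·2 = 50
  Vance: 13·2 + 5·0 + 3·1 = 29
Toma has the highest total.

Toma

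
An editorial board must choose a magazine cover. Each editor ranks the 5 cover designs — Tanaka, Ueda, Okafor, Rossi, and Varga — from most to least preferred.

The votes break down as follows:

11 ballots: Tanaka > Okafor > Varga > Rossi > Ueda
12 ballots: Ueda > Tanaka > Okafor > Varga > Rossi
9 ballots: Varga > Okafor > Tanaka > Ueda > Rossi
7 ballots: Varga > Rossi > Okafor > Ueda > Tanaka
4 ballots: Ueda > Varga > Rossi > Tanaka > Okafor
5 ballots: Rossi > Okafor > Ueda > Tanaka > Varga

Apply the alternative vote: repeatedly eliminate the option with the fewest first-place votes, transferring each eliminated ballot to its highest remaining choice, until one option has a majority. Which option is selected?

Round 1: Ueda 16, Varga 16, Tanaka 11, Rossi 5, Okafor 0. Okafor has the fewest and is eliminated.
Round 2: Ueda 16, Varga 16, Tanaka 11, Rossi 5. Rossi has the fewest and is eliminated.
Round 3: Ueda 21, Varga 16, Tanaka 11. Tanaka has the fewest and is eliminated.
Round 4: Varga 27, Ueda 21. Varga has a majority.

Varga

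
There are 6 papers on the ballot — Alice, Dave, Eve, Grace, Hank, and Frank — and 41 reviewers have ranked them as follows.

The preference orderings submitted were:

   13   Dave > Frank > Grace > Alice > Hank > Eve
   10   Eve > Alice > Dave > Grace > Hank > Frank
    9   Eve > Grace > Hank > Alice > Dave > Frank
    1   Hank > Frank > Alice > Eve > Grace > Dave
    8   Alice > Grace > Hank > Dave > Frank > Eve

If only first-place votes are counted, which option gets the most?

First-place vote totals:
  Alice: 8
  Dave: 13
  Eve: 19
  Grace: 0
  Hank: 1
  Frank: 0
Eve has the most first-place votes.

Eve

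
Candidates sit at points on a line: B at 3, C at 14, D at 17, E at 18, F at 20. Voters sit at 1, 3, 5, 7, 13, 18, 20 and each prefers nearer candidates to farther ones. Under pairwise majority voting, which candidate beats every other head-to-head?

B

With single-peaked preferences on a line, the Condorcet winner is the candidate closest to the median voter.
The median voter (position 7) is closest to B at 3.
Check: B vs F — voters closer to B: 4 of 7.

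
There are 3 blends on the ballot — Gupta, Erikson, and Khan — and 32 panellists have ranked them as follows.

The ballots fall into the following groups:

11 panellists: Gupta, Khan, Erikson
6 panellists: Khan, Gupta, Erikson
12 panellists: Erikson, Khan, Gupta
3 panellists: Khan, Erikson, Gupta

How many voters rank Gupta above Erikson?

Ballots ranking Gupta above Erikson: 11+6 = 17.
Ballots ranking Erikson above Gupta: 12+3 = 15.
So 17 of 32 voters prefer Gupta to Erikson.

17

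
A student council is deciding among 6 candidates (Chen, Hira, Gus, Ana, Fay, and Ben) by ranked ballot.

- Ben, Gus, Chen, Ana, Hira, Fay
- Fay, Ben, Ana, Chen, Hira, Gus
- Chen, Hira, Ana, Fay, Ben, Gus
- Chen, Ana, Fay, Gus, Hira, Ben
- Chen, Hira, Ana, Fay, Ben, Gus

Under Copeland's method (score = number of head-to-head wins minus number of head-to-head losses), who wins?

Chen

Pairwise results:
  Chen vs Hira: Chen wins 5–0.
  Chen vs Gus: Chen wins 4–1.
  Chen vs Ana: Chen wins 4–1.
  Chen vs Fay: Chen wins 4–1.
  Chen vs Ben: Chen wins 3–2.
  Hira vs Gus: Hira wins 3–2.
  Hira vs Ana: Ana wins 3–2.
  Hira vs Fay: Hira wins 3–2.
  Hira vs Ben: Hira wins 3–2.
  Gus vs Ana: Ana wins 4–1.
  Gus vs Fay: Fay wins 4–1.
  Gus vs Ben: Ben wins 4–1.
  Ana vs Fay: Ana wins 4–1.
  Ana vs Ben: Ana wins 3–2.
  Fay vs Ben: Fay wins 4–1.
Copeland scores (wins − losses):
  Chen: 5 − 0 = 5
  Hira: 3 − 2 = 1
  Gus: 0 − 5 = -5
  Ana: 4 − 1 = 3
  Fay: 2 − 3 = -1
  Ben: 1 − 4 = -3
Chen has the best Copeland score.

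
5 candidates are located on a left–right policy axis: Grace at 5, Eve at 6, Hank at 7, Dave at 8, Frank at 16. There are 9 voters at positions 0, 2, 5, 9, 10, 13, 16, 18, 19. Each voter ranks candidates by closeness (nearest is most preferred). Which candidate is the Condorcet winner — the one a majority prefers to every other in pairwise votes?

Dave

With single-peaked preferences on a line, the Condorcet winner is the candidate closest to the median voter.
The median voter (position 10) is closest to Dave at 8.
Check: Dave vs Grace — voters closer to Dave: 6 of 9.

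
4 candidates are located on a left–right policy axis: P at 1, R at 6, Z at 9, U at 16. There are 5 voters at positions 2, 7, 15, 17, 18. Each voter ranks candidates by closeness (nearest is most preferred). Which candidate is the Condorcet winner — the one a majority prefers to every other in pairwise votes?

U

With single-peaked preferences on a line, the Condorcet winner is the candidate closest to the median voter.
The median voter (position 15) is closest to U at 16.
Check: U vs R — voters closer to U: 3 of 5.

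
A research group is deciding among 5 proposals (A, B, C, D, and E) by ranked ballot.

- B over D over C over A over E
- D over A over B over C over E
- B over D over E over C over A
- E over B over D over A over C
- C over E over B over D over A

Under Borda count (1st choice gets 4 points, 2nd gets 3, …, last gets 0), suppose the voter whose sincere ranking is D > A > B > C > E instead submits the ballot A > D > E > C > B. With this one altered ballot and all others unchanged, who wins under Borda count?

Borda totals with the altered ballot: A 6, B 13, C 8, D 12, E 11.
The winner is unchanged: still B.

B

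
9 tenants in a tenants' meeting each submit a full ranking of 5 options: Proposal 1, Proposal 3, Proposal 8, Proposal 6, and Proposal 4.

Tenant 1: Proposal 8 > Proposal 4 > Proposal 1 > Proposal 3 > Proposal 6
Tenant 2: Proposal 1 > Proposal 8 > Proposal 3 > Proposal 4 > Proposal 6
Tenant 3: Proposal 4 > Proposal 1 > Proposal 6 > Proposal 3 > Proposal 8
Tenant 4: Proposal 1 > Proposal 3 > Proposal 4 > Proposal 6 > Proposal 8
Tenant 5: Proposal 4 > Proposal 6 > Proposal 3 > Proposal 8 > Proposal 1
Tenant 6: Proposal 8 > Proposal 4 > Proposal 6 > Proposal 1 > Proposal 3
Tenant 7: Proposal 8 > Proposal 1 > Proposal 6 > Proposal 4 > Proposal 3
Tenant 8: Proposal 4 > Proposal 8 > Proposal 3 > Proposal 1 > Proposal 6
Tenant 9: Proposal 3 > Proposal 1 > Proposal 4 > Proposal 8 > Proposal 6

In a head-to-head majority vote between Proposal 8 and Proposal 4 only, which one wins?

Proposal 4

Ballots ranking Proposal 8 above Proposal 4: 4.
Ballots ranking Proposal 4 above Proposal 8: 5.
Proposal 4 wins the head-to-head, 5–4.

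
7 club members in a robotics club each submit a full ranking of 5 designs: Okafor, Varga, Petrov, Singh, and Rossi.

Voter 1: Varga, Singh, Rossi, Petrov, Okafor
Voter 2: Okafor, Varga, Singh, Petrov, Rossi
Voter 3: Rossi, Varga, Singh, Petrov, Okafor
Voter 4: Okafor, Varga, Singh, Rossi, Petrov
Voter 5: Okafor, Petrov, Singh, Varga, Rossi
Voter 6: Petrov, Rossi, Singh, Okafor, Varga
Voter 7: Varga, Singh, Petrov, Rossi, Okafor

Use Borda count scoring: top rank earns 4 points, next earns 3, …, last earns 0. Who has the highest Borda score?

Varga

Borda scores:
  Okafor: 0 + 4 + 0 + 4 + 4 + 1 + 0 = 13
  Varga: 4 + 3 + 3 + 3 + 1 + 0 + 4 = 18
  Petrov: 1 + 1 + 1 + 0 + 3 + 4 + 2 = 12
  Singh: 3 + 2 + 2 + 2 + 2 + 2 + 3 = 16
  Rossi: 2 + 0 + 4 + 1 + 0 + 3 + 1 = 11
Varga has the highest total.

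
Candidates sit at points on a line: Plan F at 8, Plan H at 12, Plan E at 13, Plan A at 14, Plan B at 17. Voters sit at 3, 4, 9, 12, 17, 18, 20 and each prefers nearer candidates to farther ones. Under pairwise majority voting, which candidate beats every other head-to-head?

Plan H

With single-peaked preferences on a line, the Condorcet winner is the candidate closest to the median voter.
The median voter (position 12) is closest to Plan H at 12.
Check: Plan H vs Plan A — voters closer to Plan H: 4 of 7.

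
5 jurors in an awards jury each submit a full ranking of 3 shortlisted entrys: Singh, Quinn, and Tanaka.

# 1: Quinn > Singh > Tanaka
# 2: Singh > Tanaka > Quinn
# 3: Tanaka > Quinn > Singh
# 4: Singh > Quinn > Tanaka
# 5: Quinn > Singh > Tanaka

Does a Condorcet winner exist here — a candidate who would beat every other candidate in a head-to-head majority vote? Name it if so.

Head-to-head results (5 voters total):
Singh vs Quinn: Quinn wins 3–2.
Singh vs Tanaka: Singh wins 4–1.
Quinn vs Tanaka: Quinn wins 3–2.
Quinn beats each rival — Singh (3–2), Tanaka (3–2) — so Quinn is the Condorcet winner.

Quinn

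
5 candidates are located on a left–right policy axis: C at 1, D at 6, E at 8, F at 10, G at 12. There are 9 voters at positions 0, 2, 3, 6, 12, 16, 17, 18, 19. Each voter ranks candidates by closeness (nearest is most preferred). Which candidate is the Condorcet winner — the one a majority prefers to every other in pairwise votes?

G

With single-peaked preferences on a line, the Condorcet winner is the candidate closest to the median voter.
The median voter (position 12) is closest to G at 12.
Check: G vs C — voters closer to G: 5 of 9.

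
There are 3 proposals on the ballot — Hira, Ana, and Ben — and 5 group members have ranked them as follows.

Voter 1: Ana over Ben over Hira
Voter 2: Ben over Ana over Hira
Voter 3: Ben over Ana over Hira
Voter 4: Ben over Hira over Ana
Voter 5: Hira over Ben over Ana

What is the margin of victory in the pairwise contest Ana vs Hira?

Ballots ranking Ana above Hira: 3.
Ballots ranking Hira above Ana: 2.
Ana wins 3–2, a margin of 1.

1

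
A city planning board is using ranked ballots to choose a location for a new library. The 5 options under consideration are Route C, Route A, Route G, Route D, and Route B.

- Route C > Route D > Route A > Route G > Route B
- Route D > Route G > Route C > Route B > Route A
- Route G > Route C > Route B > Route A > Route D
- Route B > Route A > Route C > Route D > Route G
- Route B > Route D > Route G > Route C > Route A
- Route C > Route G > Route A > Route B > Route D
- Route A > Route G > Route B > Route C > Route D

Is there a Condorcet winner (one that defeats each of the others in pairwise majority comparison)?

Head-to-head results (7 voters total):
Route C vs Route A: Route C wins 5–2.
Route C vs Route G: Route G wins 4–3.
Route C vs Route D: Route C wins 5–2.
Route C vs Route B: Route C wins 4–3.
Route A vs Route G: Route G wins 4–3.
Route A vs Route D: Route A wins 4–3.
Route A vs Route B: Route B wins 4–3.
Route G vs Route D: Route D wins 4–3.
Route G vs Route B: Route G wins 5–2.
Route D vs Route B: Route B wins 5–2.
No candidate beats all others: Route C beats Route D beats Route G beats Route C, a majority cycle.

No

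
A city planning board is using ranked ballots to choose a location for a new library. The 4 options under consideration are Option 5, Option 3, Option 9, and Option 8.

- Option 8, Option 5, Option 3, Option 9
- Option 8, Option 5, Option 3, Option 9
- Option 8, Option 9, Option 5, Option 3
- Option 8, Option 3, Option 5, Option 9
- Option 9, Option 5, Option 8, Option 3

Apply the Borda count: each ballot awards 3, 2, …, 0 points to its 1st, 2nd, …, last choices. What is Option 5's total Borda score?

Borda scores:
  Option 5: 2 + 2 + 1 + 1 + 2 = 8
  Option 3: 1 + 1 + 0 + 2 + 0 = 4
  Option 9: 0 + 0 + 2 + 0 + 3 = 5
  Option 8: 3 + 3 + 3 + 3 + 1 = 13

8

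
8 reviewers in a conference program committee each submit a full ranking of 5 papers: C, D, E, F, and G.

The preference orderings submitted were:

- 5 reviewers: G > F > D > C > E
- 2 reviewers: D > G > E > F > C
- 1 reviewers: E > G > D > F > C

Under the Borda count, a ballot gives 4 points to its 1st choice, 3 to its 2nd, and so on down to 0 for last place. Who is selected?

G

Borda scores:
  C: 5·1 + 2·0 + 0 = 5
  D: 5·2 + 2·4 + 2 = 20
  E: 5·0 + 2·2 + 4 = 8
  F: 5·3 + 2·1 + 1 = 18
  G: 5·4 + 2·3 + 3 = 29
G has the highest total.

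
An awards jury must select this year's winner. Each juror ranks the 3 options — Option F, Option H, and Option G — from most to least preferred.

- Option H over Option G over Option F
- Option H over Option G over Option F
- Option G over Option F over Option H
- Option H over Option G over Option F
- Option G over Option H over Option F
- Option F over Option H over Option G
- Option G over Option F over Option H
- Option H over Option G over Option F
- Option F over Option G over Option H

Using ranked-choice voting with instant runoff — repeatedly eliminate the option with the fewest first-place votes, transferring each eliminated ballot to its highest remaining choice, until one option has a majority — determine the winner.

Round 1: Option H 4, Option G 3, Option F 2. Option F has the fewest and is eliminated.
Round 2: Option H 5, Option G 4. Option H has a majority.

Option H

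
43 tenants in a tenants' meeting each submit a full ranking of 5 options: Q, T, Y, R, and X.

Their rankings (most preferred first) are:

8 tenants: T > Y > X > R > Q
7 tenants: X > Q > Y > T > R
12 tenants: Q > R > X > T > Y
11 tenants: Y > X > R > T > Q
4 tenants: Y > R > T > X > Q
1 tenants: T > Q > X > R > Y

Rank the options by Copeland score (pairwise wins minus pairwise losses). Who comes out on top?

Y

Pairwise results:
  Q vs T: T wins 24–19.
  Q vs Y: Y wins 23–20.
  Q vs R: R wins 23–20.
  Q vs X: X wins 30–13.
  T vs Y: Y wins 22–21.
  T vs R: R wins 27–16.
  T vs X: X wins 30–13.
  Y vs R: Y wins 30–13.
  Y vs X: Y wins 23–20.
  R vs X: X wins 27–16.
Copeland scores (wins − losses):
  Q: 0 − 4 = -4
  T: 1 − 3 = -2
  Y: 4 − 0 = 4
  R: 2 − 2 = 0
  X: 3 − 1 = 2
Y has the best Copeland score.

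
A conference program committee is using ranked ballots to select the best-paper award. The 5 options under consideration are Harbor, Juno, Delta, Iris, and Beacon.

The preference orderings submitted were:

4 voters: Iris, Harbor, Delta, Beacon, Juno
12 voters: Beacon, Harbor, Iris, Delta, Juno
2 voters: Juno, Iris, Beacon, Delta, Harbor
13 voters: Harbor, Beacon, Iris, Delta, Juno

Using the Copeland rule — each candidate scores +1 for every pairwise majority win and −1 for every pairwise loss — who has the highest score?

Pairwise results:
  Harbor vs Juno: Harbor wins 29–2.
  Harbor vs Delta: Harbor wins 29–2.
  Harbor vs Iris: Harbor wins 25–6.
  Harbor vs Beacon: Harbor wins 17–14.
  Juno vs Delta: Delta wins 29–2.
  Juno vs Iris: Iris wins 29–2.
  Juno vs Beacon: Beacon wins 29–2.
  Delta vs Iris: Iris wins 31–0.
  Delta vs Beacon: Beacon wins 27–4.
  Iris vs Beacon: Beacon wins 25–6.
Copeland scores (wins − losses):
  Harbor: 4 − 0 = 4
  Juno: 0 − 4 = -4
  Delta: 1 − 3 = -2
  Iris: 2 − 2 = 0
  Beacon: 3 − 1 = 2
Harbor has the best Copeland score.

Harbor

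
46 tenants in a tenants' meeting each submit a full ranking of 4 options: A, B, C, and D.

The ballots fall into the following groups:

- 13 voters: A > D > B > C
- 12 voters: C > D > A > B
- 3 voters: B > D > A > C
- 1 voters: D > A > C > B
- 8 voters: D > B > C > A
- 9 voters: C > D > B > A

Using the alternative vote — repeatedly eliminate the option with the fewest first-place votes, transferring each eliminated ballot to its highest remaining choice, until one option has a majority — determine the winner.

C

Round 1: C 21, A 13, D 9, B 3. B has the fewest and is eliminated.
Round 2: C 21, A 13, D 12. D has the fewest and is eliminated.
Round 3: C 29, A 17. C has a majority.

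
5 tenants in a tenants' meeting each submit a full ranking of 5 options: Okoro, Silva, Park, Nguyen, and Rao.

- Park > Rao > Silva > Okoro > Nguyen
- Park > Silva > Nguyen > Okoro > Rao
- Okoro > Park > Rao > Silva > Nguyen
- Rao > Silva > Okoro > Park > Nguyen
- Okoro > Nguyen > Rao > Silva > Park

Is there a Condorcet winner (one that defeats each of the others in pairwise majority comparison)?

No

Head-to-head results (5 voters total):
Okoro vs Silva: Silva wins 3–2.
Okoro vs Park: Okoro wins 3–2.
Okoro vs Nguyen: Okoro wins 4–1.
Okoro vs Rao: Okoro wins 3–2.
Silva vs Park: Park wins 3–2.
Silva vs Nguyen: Silva wins 4–1.
Silva vs Rao: Rao wins 4–1.
Park vs Nguyen: Park wins 4–1.
Park vs Rao: Park wins 3–2.
Nguyen vs Rao: Rao wins 3–2.
No candidate beats all others: Okoro beats Park beats Silva beats Okoro, a majority cycle.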